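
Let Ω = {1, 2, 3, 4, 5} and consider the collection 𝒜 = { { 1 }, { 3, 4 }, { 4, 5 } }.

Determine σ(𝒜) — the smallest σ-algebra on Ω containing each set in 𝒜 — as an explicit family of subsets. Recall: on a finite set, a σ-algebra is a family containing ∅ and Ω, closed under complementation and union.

Begin from { ∅, { 1 }, { 3, 4 }, { 4, 5 }, Ω } (that is, 𝒜 plus ∅ and Ω).
Pass 1 (6 new):
  { 1, 2, 3 }  = complement { 4, 5 }
  { 1, 2, 5 }  = complement { 3, 4 }
  { 1, 3, 4 }  = { 3, 4 } ∪ { 1 }
  { 1, 4, 5 }  = { 4, 5 } ∪ { 1 }
  { 3, 4, 5 }  = { 4, 5 } ∪ { 3, 4 }
  { 2, 3, 4, 5 }  = complement { 1 }
  (now 11)
Pass 2 (7 new):
  { 1, 2 }  = complement { 3, 4, 5 }
  { 2, 3 }  = complement { 1, 4, 5 }
  { 2, 5 }  = complement { 1, 3, 4 }
  { 1, 2, 3, 4 }  = { 3, 4 } ∪ { 1, 2, 3 }
  { 1, 2, 3, 5 }  = { 1, 2, 3 } ∪ { 1, 2, 5 }
  { 1, 2, 4, 5 }  = { 1, 4, 5 } ∪ { 1, 2, 5 }
  { 1, 3, 4, 5 }  = { 1, 4, 5 } ∪ { 3, 4, 5 }
  (now 18)
Pass 3: 7 new —
  { 2 }  = complement { 1, 3, 4, 5 }
  { 3 }  = complement { 1, 2, 4, 5 }
  { 4 }  = complement { 1, 2, 3, 5 }
  { 5 }  = complement { 1, 2, 3, 4 }
  { 2, 3, 4 }  = { 3, 4 } ∪ { 2, 3 }
  { 2, 3, 5 }  = { 2, 3 } ∪ { 2, 5 }
  { 2, 4, 5 }  = { 4, 5 } ∪ { 2, 5 }
  (now 25)
Pass 4. New:
  { 1, 3 }  = complement { 2, 4, 5 }
  { 1, 4 }  = complement { 2, 3, 5 }
  { 1, 5 }  = complement { 2, 3, 4 }
  { 2, 4 }  = { 2 } ∪ { 4 }
  { 3, 5 }  = { 5 } ∪ { 3 }
  { 1, 2, 4 }  = { 1, 2 } ∪ { 4 }
  (now 31)
Pass 5. New:
  { 1, 3, 5 }  = complement { 2, 4 }
  (now 32)
Pass 6: stable.

Hence σ(𝒜) has 32 members: { ∅, { 1 }, { 2 }, { 3 }, { 4 }, { 5 }, { 1, 2 }, { 1, 3 }, { 1, 4 }, { 1, 5 }, { 2, 3 }, { 2, 4 }, { 2, 5 }, { 3, 4 }, { 3, 5 }, { 4, 5 }, { 1, 2, 3 }, { 1, 2, 4 }, { 1, 2, 5 }, { 1, 3, 4 }, { 1, 3, 5 }, { 1, 4, 5 }, { 2, 3, 4 }, { 2, 3, 5 }, { 2, 4, 5 }, { 3, 4, 5 }, { 1, 2, 3, 4 }, { 1, 2, 3, 5 }, { 1, 2, 4, 5 }, { 1, 3, 4, 5 }, { 2, 3, 4, 5 }, Ω }.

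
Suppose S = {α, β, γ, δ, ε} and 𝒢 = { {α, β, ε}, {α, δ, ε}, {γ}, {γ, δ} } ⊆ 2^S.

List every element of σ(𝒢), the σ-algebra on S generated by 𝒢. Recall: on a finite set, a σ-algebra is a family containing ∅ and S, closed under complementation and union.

|σ(𝒢)| = 16.  σ(𝒢) = { {}, {β}, {γ}, {δ}, {α, ε}, {β, γ}, {β, δ}, {γ, δ}, {α, β, ε}, {α, γ, ε}, {α, δ, ε}, {β, γ, δ}, {α, β, γ, ε}, {α, β, δ, ε}, {α, γ, δ, ε}, S }

Derivation:
Take S₀ = 𝒢 ∪ {∅, S} = { {}, {γ}, {γ, δ}, {α, β, ε}, {α, δ, ε}, S }.
Round 1 adds 4:
  {β, γ}  = {α, δ, ε}ᶜ
  {α, β, γ, ε}  = {γ} ∪ {α, β, ε}
  {α, β, δ, ε}  = {γ}ᶜ
  {α, γ, δ, ε}  = {α, δ, ε} ∪ {γ}
  (now 10)
Round 2. New:
  {β}  = {α, γ, δ, ε}ᶜ
  {δ}  = {α, β, γ, ε}ᶜ
  {β, γ, δ}  = {γ, δ} ∪ {β, γ}
  (now 13)
Round 3: +2 →
  {α, ε}  = {β, γ, δ}ᶜ
  {β, δ}  = {δ} ∪ {β}
  (now 15)
Round 4: +1 →
  {α, γ, ε}  = {β, δ}ᶜ
  (now 16)
Round 5: already closed under ᶜ and ∪.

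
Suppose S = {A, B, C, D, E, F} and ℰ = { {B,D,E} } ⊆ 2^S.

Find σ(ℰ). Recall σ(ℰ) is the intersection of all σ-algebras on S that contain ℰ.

Start: ℰ ∪ {∅, S} = { ∅, {B,D,E}, S }.
Pass 1. New:
  {A,C,F}  = complement {B,D,E}
Pass 2: stable.

σ(ℰ) = { ∅, {A,C,F}, {B,D,E}, S }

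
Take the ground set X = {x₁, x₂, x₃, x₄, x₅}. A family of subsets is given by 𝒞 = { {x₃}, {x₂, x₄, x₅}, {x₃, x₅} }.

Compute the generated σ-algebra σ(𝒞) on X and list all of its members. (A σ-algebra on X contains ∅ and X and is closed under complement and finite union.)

σ(𝒞) (16 sets): { ∅, {x₁}, {x₃}, {x₅}, {x₁, x₃}, {x₁, x₅}, {x₂, x₄}, {x₃, x₅}, {x₁, x₂, x₄}, {x₁, x₃, x₅}, {x₂, x₃, x₄}, {x₂, x₄, x₅}, {x₁, x₂, x₃, x₄}, {x₁, x₂, x₄, x₅}, {x₂, x₃, x₄, x₅}, X }

Derivation:
Initial family (5 sets): { ∅, {x₃}, {x₃, x₅}, {x₂, x₄, x₅}, X }.
Round 1 (4 new):
  {x₁, x₃}  = X∖{x₂, x₄, x₅}
  {x₁, x₂, x₄}  = X∖{x₃, x₅}
  {x₁, x₂, x₄, x₅}  = X∖{x₃}
  {x₂, x₃, x₄, x₅}  = {x₃} ∪ {x₂, x₄, x₅}
Round 2. New:
  {x₁}  = X∖{x₂, x₃, x₄, x₅}
  {x₁, x₃, x₅}  = {x₁, x₃} ∪ {x₃, x₅}
  {x₁, x₂, x₃, x₄}  = {x₁, x₂, x₄} ∪ {x₃}
Round 3: 2 new —
  {x₅}  = X∖{x₁, x₂, x₃, x₄}
  {x₂, x₄}  = X∖{x₁, x₃, x₅}
Round 4: +2 →
  {x₁, x₅}  = {x₅} ∪ {x₁}
  {x₂, x₃, x₄}  = {x₃} ∪ {x₂, x₄}
Round 5: closed — nothing new.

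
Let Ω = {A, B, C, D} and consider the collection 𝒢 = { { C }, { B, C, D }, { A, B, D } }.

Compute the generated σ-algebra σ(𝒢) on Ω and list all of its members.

Initial family (5 sets): { {}, { C }, { A, B, D }, { B, C, D }, Ω }.
Step 1 adds 1:
  { A }  = complement { B, C, D }
  — 6 sets.
Step 2 adds 1:
  { A, C }  = { C } ∪ { A }
  — 7 sets.
Step 3: +1 →
  { B, D }  = complement { A, C }
  — 8 sets.
Step 4 adds nothing — fixpoint reached.

|σ(𝒢)| = 8.  σ(𝒢) = { {}, { A }, { C }, { A, C }, { B, D }, { A, B, D }, { B, C, D }, Ω }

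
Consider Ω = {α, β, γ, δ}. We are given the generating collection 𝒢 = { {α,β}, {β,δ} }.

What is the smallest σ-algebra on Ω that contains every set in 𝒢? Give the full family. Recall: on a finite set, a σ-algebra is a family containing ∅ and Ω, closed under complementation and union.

Take S₀ = 𝒢 ∪ {∅, Ω} = { ∅, {α,β}, {β,δ}, Ω }.
Iteration 1 (3 new):
  {α,γ}  = ᶜ of {β,δ}
  {γ,δ}  = ᶜ of {α,β}
  {α,β,δ}  = {α,β} ∪ {β,δ}
  — 7 sets.
Iteration 2 (4 new):
  {γ}  = ᶜ of {α,β,δ}
  {α,β,γ}  = {α,β} ∪ {α,γ}
  {α,γ,δ}  = {γ,δ} ∪ {α,γ}
  {β,γ,δ}  = {γ,δ} ∪ {β,δ}
  — 11 sets.
Iteration 3 (3 new):
  {α}  = ᶜ of {β,γ,δ}
  {β}  = ᶜ of {α,γ,δ}
  {δ}  = ᶜ of {α,β,γ}
  — 14 sets.
Iteration 4. New:
  {α,δ}  = {δ} ∪ {α}
  {β,γ}  = {γ} ∪ {β}
  — 16 sets.
Iteration 5: no new sets; the family is a σ-algebra.

Hence σ(𝒢) has 16 members: { ∅, {α}, {β}, {γ}, {δ}, {α,β}, {α,γ}, {α,δ}, {β,γ}, {β,δ}, {γ,δ}, {α,β,γ}, {α,β,δ}, {α,γ,δ}, {β,γ,δ}, Ω }.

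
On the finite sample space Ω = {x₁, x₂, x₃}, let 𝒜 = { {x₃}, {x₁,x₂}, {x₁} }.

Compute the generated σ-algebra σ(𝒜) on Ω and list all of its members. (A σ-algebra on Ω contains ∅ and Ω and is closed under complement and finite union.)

Answer: σ(𝒜) = { {}, {x₁}, {x₂}, {x₃}, {x₁,x₂}, {x₁,x₃}, {x₂,x₃}, Ω }

Trace:
Seed the family with 𝒜 together with ∅ and Ω: { {}, {x₁}, {x₃}, {x₁,x₂}, Ω }.
Pass 1: +2 →
  {x₁,x₃}  = {x₃} ∪ {x₁}
  {x₂,x₃}  = ᶜ of {x₁}
  (now 7)
Pass 2. New:
  {x₂}  = ᶜ of {x₁,x₃}
  (now 8)
Pass 3: stable.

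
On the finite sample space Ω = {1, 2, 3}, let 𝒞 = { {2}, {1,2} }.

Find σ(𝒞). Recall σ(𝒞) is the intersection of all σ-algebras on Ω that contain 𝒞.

Seed the family with 𝒞 together with ∅ and Ω: { {}, {2}, {1,2}, Ω }.
Pass 1 (2 new):
  {3}  = ᶜ of {1,2}
  {1,3}  = ᶜ of {2}
Pass 2: 1 new —
  {2,3}  = {3} ∪ {2}
Pass 3: +1 →
  {1}  = ᶜ of {2,3}
Pass 4: stable.

σ(𝒞) = { {}, {1}, {2}, {3}, {1,2}, {1,3}, {2,3}, Ω }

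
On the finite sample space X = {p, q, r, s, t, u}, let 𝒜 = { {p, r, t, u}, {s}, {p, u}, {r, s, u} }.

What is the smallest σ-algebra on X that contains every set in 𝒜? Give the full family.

Answer: σ(𝒜) = { ∅, {p}, {q}, {r}, {s}, {t}, {u}, {p, q}, {p, r}, {p, s}, {p, t}, {p, u}, {q, r}, {q, s}, {q, t}, {q, u}, {r, s}, {r, t}, {r, u}, {s, t}, {s, u}, {t, u}, {p, q, r}, {p, q, s}, {p, q, t}, {p, q, u}, {p, r, s}, {p, r, t}, {p, r, u}, {p, s, t}, {p, s, u}, {p, t, u}, {q, r, s}, {q, r, t}, {q, r, u}, {q, s, t}, {q, s, u}, {q, t, u}, {r, s, t}, {r, s, u}, {r, t, u}, {s, t, u}, {p, q, r, s}, {p, q, r, t}, {p, q, r, u}, {p, q, s, t}, {p, q, s, u}, {p, q, t, u}, {p, r, s, t}, {p, r, s, u}, {p, r, t, u}, {p, s, t, u}, {q, r, s, t}, {q, r, s, u}, {q, r, t, u}, {q, s, t, u}, {r, s, t, u}, {p, q, r, s, t}, {p, q, r, s, u}, {p, q, r, t, u}, {p, q, s, t, u}, {p, r, s, t, u}, {q, r, s, t, u}, X }

Derivation:
Initial family (6 sets): { ∅, {s}, {p, u}, {r, s, u}, {p, r, t, u}, X }.
Round 1 (7 new):
  {q, s}  = ᶜ of {p, r, t, u}
  {p, q, t}  = ᶜ of {r, s, u}
  {p, s, u}  = {p, u} ∪ {s}
  {p, r, s, u}  = {p, u} ∪ {r, s, u}
  {q, r, s, t}  = ᶜ of {p, u}
  {p, q, r, t, u}  = ᶜ of {s}
  {p, r, s, t, u}  = {p, r, t, u} ∪ {s}
  — 13 sets.
Round 2 adds 11:
  {q}  = ᶜ of {p, r, s, t, u}
  {q, t}  = ᶜ of {p, r, s, u}
  {q, r, t}  = ᶜ of {p, s, u}
  {p, q, s, t}  = {p, q, t} ∪ {s}
  {p, q, s, u}  = {p, u} ∪ {q, s}
  {p, q, t, u}  = {p, u} ∪ {p, q, t}
  {q, r, s, u}  = {r, s, u} ∪ {q, s}
  {p, q, r, s, t}  = {q, r, s, t} ∪ {p, q, t}
  {p, q, r, s, u}  = {p, r, s, u} ∪ {q, s}
  {p, q, s, t, u}  = {p, s, u} ∪ {p, q, t}
  {q, r, s, t, u}  = {q, r, s, t} ∪ {r, s, u}
  — 24 sets.
Round 3 (11 new):
  {p}  = ᶜ of {q, r, s, t, u}
  {r}  = ᶜ of {p, q, s, t, u}
  {t}  = ᶜ of {p, q, r, s, u}
  {u}  = ᶜ of {p, q, r, s, t}
  {p, t}  = ᶜ of {q, r, s, u}
  {r, s}  = ᶜ of {p, q, t, u}
  {r, t}  = ᶜ of {p, q, s, u}
  {r, u}  = ᶜ of {p, q, s, t}
  {p, q, u}  = {p, u} ∪ {q}
  {q, s, t}  = {q, t} ∪ {q, s}
  {p, q, r, t}  = {p, q, t} ∪ {q, r, t}
  — 35 sets.
Round 4: 26 new —
  {p, q}  = {p} ∪ {q}
  {p, r}  = {p} ∪ {r}
  {p, s}  = {p} ∪ {s}
  {q, r}  = {q} ∪ {r}
  {q, u}  = {q} ∪ {u}
  {s, t}  = {t} ∪ {s}
  {s, u}  = ᶜ of {p, q, r, t}
  {t, u}  = {u} ∪ {t}
  {p, q, s}  = {p} ∪ {q, s}
  {p, r, s}  = {r, s} ∪ {p}
  {p, r, t}  = {p} ∪ {r, t}
  {p, r, u}  = ᶜ of {q, s, t}
  {p, s, t}  = {p, t} ∪ {s}
  {p, t, u}  = {p, u} ∪ {t}
  {q, r, s}  = {r, s} ∪ {q}
  {q, r, u}  = {q} ∪ {r, u}
  {q, s, u}  = {u} ∪ {q, s}
  {q, t, u}  = {q, t} ∪ {u}
  {r, s, t}  = ᶜ of {p, q, u}
  {r, t, u}  = {u} ∪ {r, t}
  {p, q, r, u}  = {r} ∪ {p, q, u}
  {p, r, s, t}  = {r, s} ∪ {p, t}
  {p, s, t, u}  = {p, s, u} ∪ {t}
  {q, r, t, u}  = {q, t} ∪ {r, u}
  {q, s, t, u}  = {u} ∪ {q, s, t}
  {r, s, t, u}  = {t} ∪ {r, s, u}
  — 61 sets.
Round 5 (3 new):
  {p, q, r}  = {q} ∪ {p, r}
  {s, t, u}  = {t, u} ∪ {s, t}
  {p, q, r, s}  = ᶜ of {t, u}
  — 64 sets.
After Round 6 the family is unchanged; done.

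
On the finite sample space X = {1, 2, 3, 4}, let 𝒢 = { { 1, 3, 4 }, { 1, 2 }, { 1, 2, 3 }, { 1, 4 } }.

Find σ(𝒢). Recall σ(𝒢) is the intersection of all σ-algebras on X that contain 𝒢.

σ(𝒢) = { ∅, { 1 }, { 2 }, { 3 }, { 4 }, { 1, 2 }, { 1, 3 }, { 1, 4 }, { 2, 3 }, { 2, 4 }, { 3, 4 }, { 1, 2, 3 }, { 1, 2, 4 }, { 1, 3, 4 }, { 2, 3, 4 }, X }

Derivation:
Initial family (6 sets): { ∅, { 1, 2 }, { 1, 4 }, { 1, 2, 3 }, { 1, 3, 4 }, X }.
Round 1. New:
  { 2 }  = X∖{ 1, 3, 4 }
  { 4 }  = X∖{ 1, 2, 3 }
  { 2, 3 }  = X∖{ 1, 4 }
  { 3, 4 }  = X∖{ 1, 2 }
  { 1, 2, 4 }  = { 1, 4 } ∪ { 1, 2 }
  (now 11)
Round 2 (3 new):
  { 3 }  = X∖{ 1, 2, 4 }
  { 2, 4 }  = { 2 } ∪ { 4 }
  { 2, 3, 4 }  = { 3, 4 } ∪ { 2 }
  (now 14)
Round 3: 2 new —
  { 1 }  = X∖{ 2, 3, 4 }
  { 1, 3 }  = X∖{ 2, 4 }
  (now 16)
Round 4: already closed under ᶜ and ∪.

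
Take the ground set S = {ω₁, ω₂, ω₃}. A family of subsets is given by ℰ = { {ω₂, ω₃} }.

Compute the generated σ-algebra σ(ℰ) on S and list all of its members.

Begin from { {}, {ω₂, ω₃}, S } (that is, ℰ plus ∅ and S).
Round 1 adds 1:
  {ω₁}  = S∖{ω₂, ω₃}
  [4 total]
Round 2 adds nothing — fixpoint reached.

σ(ℰ) = { {}, {ω₁}, {ω₂, ω₃}, S }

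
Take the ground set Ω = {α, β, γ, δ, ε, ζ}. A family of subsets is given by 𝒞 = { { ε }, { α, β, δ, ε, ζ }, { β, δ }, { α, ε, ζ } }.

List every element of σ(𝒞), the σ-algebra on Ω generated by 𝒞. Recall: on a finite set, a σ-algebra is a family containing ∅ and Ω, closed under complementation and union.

σ(𝒞) = { ∅, { γ }, { ε }, { α, ζ }, { β, δ }, { γ, ε }, { α, γ, ζ }, { α, ε, ζ }, { β, γ, δ }, { β, δ, ε }, { α, β, δ, ζ }, { α, γ, ε, ζ }, { β, γ, δ, ε }, { α, β, γ, δ, ζ }, { α, β, δ, ε, ζ }, Ω }

Derivation:
Take S₀ = 𝒞 ∪ {∅, Ω} = { ∅, { ε }, { β, δ }, { α, ε, ζ }, { α, β, δ, ε, ζ }, Ω }.
Round 1: 5 new —
  { γ }  = Ω∖{ α, β, δ, ε, ζ }
  { β, γ, δ }  = Ω∖{ α, ε, ζ }
  { β, δ, ε }  = { β, δ } ∪ { ε }
  { α, γ, ε, ζ }  = Ω∖{ β, δ }
  { α, β, γ, δ, ζ }  = Ω∖{ ε }
  [11 total]
Round 2 adds 3:
  { γ, ε }  = { ε } ∪ { γ }
  { α, γ, ζ }  = Ω∖{ β, δ, ε }
  { β, γ, δ, ε }  = { β, γ, δ } ∪ { ε }
  [14 total]
Round 3: +2 →
  { α, ζ }  = Ω∖{ β, γ, δ, ε }
  { α, β, δ, ζ }  = Ω∖{ γ, ε }
  [16 total]
Round 4: no new sets; the family is a σ-algebra.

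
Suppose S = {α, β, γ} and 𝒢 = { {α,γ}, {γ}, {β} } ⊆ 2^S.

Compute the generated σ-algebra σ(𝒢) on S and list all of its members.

σ(𝒢) = { {}, {α}, {β}, {γ}, {α,β}, {α,γ}, {β,γ}, S }

Working:
Start: 𝒢 ∪ {∅, S} = { {}, {β}, {γ}, {α,γ}, S }.
Iteration 1: 2 new —
  {α,β}  = {γ}ᶜ
  {β,γ}  = {γ} ∪ {β}
  |family| = 7
Iteration 2. New:
  {α}  = {β,γ}ᶜ
  |family| = 8
Iteration 3 adds nothing — fixpoint reached.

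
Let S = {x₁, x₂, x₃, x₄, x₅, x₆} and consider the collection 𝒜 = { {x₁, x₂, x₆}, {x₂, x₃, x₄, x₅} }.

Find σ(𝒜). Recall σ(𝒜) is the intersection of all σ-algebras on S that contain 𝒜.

σ(𝒜) (8 sets): { ∅, {x₂}, {x₁, x₆}, {x₁, x₂, x₆}, {x₃, x₄, x₅}, {x₂, x₃, x₄, x₅}, {x₁, x₃, x₄, x₅, x₆}, S }

Trace:
Seed the family with 𝒜 together with ∅ and S: { ∅, {x₁, x₂, x₆}, {x₂, x₃, x₄, x₅}, S }.
Step 1 (2 new):
  {x₁, x₆}  = complement {x₂, x₃, x₄, x₅}
  {x₃, x₄, x₅}  = complement {x₁, x₂, x₆}
  |family| = 6
Step 2 adds 1:
  {x₁, x₃, x₄, x₅, x₆}  = {x₃, x₄, x₅} ∪ {x₁, x₆}
  |family| = 7
Step 3 (1 new):
  {x₂}  = complement {x₁, x₃, x₄, x₅, x₆}
  |family| = 8
Step 4: closed — nothing new.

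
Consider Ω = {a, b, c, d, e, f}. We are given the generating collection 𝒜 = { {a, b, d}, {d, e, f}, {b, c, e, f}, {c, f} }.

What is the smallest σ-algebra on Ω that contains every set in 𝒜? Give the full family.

Start: 𝒜 ∪ {∅, Ω} = { {}, {c, f}, {a, b, d}, {d, e, f}, {b, c, e, f}, Ω }.
Round 1 adds 8:
  {a, d}  = Ω∖{b, c, e, f}
  {a, b, c}  = Ω∖{d, e, f}
  {c, e, f}  = Ω∖{a, b, d}
  {a, b, d, e}  = Ω∖{c, f}
  {c, d, e, f}  = {c, f} ∪ {d, e, f}
  {a, b, c, d, f}  = {c, f} ∪ {a, b, d}
  {a, b, d, e, f}  = {d, e, f} ∪ {a, b, d}
  {b, c, d, e, f}  = {d, e, f} ∪ {b, c, e, f}
  (now 14)
Round 2: 11 new —
  {a}  = Ω∖{b, c, d, e, f}
  {c}  = Ω∖{a, b, d, e, f}
  {e}  = Ω∖{a, b, c, d, f}
  {a, b}  = Ω∖{c, d, e, f}
  {a, b, c, d}  = {a, b, c} ∪ {a, b, d}
  {a, b, c, f}  = {a, b, c} ∪ {c, f}
  {a, c, d, f}  = {a, d} ∪ {c, f}
  {a, d, e, f}  = {a, d} ∪ {d, e, f}
  {a, b, c, d, e}  = {a, b, c} ∪ {a, b, d, e}
  {a, b, c, e, f}  = {a, b, c} ∪ {c, e, f}
  {a, c, d, e, f}  = {c, d, e, f} ∪ {a, d}
  (now 25)
Round 3: 16 new —
  {b}  = Ω∖{a, c, d, e, f}
  {d}  = Ω∖{a, b, c, e, f}
  {f}  = Ω∖{a, b, c, d, e}
  {a, c}  = {c} ∪ {a}
  {a, e}  = {e} ∪ {a}
  {b, c}  = Ω∖{a, d, e, f}
  {b, e}  = Ω∖{a, c, d, f}
  {c, e}  = {e} ∪ {c}
  {d, e}  = Ω∖{a, b, c, f}
  {e, f}  = Ω∖{a, b, c, d}
  {a, b, e}  = {a, b} ∪ {e}
  {a, c, d}  = {a, d} ∪ {c}
  {a, c, f}  = {c, f} ∪ {a}
  {a, d, e}  = {a, d} ∪ {e}
  {a, b, c, e}  = {a, b, c} ∪ {e}
  {a, c, e, f}  = {c, e, f} ∪ {a}
  (now 41)
Round 4. New:
  {a, f}  = {a} ∪ {f}
  {b, d}  = Ω∖{a, c, e, f}
  {b, f}  = {b} ∪ {f}
  {c, d}  = {c} ∪ {d}
  {d, f}  = Ω∖{a, b, c, e}
  {a, b, f}  = {a, b} ∪ {f}
  {a, c, e}  = {a, c} ∪ {c, e}
  {a, d, f}  = {a, d} ∪ {f}
  {a, e, f}  = {a} ∪ {e, f}
  {b, c, d}  = {b, c} ∪ {d}
  {b, c, e}  = {b} ∪ {c, e}
  {b, c, f}  = Ω∖{a, d, e}
  {b, d, e}  = Ω∖{a, c, f}
  {b, e, f}  = Ω∖{a, c, d}
  {c, d, e}  = {d, e} ∪ {c, e}
  {c, d, f}  = Ω∖{a, b, e}
  {a, b, d, f}  = Ω∖{c, e}
  {a, b, e, f}  = {a, b} ∪ {e, f}
  {a, c, d, e}  = {d, e} ∪ {a, c}
  {b, c, d, e}  = {d, e} ∪ {b, c}
  {b, c, d, f}  = Ω∖{a, e}
  {b, d, e, f}  = Ω∖{a, c}
  (now 63)
Round 5. New:
  {b, d, f}  = Ω∖{a, c, e}
  (now 64)
Round 6 adds nothing — fixpoint reached.

σ(𝒜) = { {}, {a}, {b}, {c}, {d}, {e}, {f}, {a, b}, {a, c}, {a, d}, {a, e}, {a, f}, {b, c}, {b, d}, {b, e}, {b, f}, {c, d}, {c, e}, {c, f}, {d, e}, {d, f}, {e, f}, {a, b, c}, {a, b, d}, {a, b, e}, {a, b, f}, {a, c, d}, {a, c, e}, {a, c, f}, {a, d, e}, {a, d, f}, {a, e, f}, {b, c, d}, {b, c, e}, {b, c, f}, {b, d, e}, {b, d, f}, {b, e, f}, {c, d, e}, {c, d, f}, {c, e, f}, {d, e, f}, {a, b, c, d}, {a, b, c, e}, {a, b, c, f}, {a, b, d, e}, {a, b, d, f}, {a, b, e, f}, {a, c, d, e}, {a, c, d, f}, {a, c, e, f}, {a, d, e, f}, {b, c, d, e}, {b, c, d, f}, {b, c, e, f}, {b, d, e, f}, {c, d, e, f}, {a, b, c, d, e}, {a, b, c, d, f}, {a, b, c, e, f}, {a, b, d, e, f}, {a, c, d, e, f}, {b, c, d, e, f}, Ω }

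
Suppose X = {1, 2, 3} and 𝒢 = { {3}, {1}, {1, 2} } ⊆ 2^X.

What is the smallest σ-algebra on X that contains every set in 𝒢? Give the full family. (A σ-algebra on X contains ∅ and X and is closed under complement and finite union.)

Begin from { ∅, {1}, {3}, {1, 2}, X } (that is, 𝒢 plus ∅ and X).
Pass 1 adds 2:
  {1, 3}  = {3} ∪ {1}
  {2, 3}  = X∖{1}
  — 7 sets.
Pass 2 (1 new):
  {2}  = X∖{1, 3}
  — 8 sets.
Pass 3: closed — nothing new.

|σ(𝒢)| = 8.  σ(𝒢) = { ∅, {1}, {2}, {3}, {1, 2}, {1, 3}, {2, 3}, X }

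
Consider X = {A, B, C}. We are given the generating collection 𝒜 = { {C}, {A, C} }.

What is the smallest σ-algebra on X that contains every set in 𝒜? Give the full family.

Begin from { {}, {C}, {A, C}, X } (that is, 𝒜 plus ∅ and X).
Pass 1 adds 2:
  {B}  = {A, C}ᶜ
  {A, B}  = {C}ᶜ
  — 6 sets.
Pass 2: +1 →
  {B, C}  = {C} ∪ {B}
  — 7 sets.
Pass 3 (1 new):
  {A}  = {B, C}ᶜ
  — 8 sets.
Pass 4: stable.

σ(𝒜) = { {}, {A}, {B}, {C}, {A, B}, {A, C}, {B, C}, X }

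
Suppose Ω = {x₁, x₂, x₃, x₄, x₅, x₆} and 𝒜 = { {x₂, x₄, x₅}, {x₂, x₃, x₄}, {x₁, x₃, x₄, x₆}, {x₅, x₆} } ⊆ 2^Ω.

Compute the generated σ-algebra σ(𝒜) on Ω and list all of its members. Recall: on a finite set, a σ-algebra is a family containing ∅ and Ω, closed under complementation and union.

Seed the family with 𝒜 together with ∅ and Ω: { {}, {x₅, x₆}, {x₂, x₃, x₄}, {x₂, x₄, x₅}, {x₁, x₃, x₄, x₆}, Ω }.
Step 1. New:
  {x₂, x₅}  = ᶜ of {x₁, x₃, x₄, x₆}
  {x₁, x₃, x₆}  = ᶜ of {x₂, x₄, x₅}
  {x₁, x₅, x₆}  = ᶜ of {x₂, x₃, x₄}
  {x₁, x₂, x₃, x₄}  = ᶜ of {x₅, x₆}
  {x₂, x₃, x₄, x₅}  = {x₂, x₃, x₄} ∪ {x₂, x₄, x₅}
  {x₂, x₄, x₅, x₆}  = {x₅, x₆} ∪ {x₂, x₄, x₅}
  {x₁, x₂, x₃, x₄, x₆}  = {x₂, x₃, x₄} ∪ {x₁, x₃, x₄, x₆}
  {x₁, x₃, x₄, x₅, x₆}  = {x₅, x₆} ∪ {x₁, x₃, x₄, x₆}
  {x₂, x₃, x₄, x₅, x₆}  = {x₂, x₃, x₄} ∪ {x₅, x₆}
Step 2: +11 →
  {x₁}  = ᶜ of {x₂, x₃, x₄, x₅, x₆}
  {x₂}  = ᶜ of {x₁, x₃, x₄, x₅, x₆}
  {x₅}  = ᶜ of {x₁, x₂, x₃, x₄, x₆}
  {x₁, x₃}  = ᶜ of {x₂, x₄, x₅, x₆}
  {x₁, x₆}  = ᶜ of {x₂, x₃, x₄, x₅}
  {x₂, x₅, x₆}  = {x₂, x₅} ∪ {x₅, x₆}
  {x₁, x₂, x₅, x₆}  = {x₂, x₅} ∪ {x₁, x₅, x₆}
  {x₁, x₃, x₅, x₆}  = {x₅, x₆} ∪ {x₁, x₃, x₆}
  {x₁, x₂, x₃, x₄, x₅}  = {x₂, x₅} ∪ {x₁, x₂, x₃, x₄}
  {x₁, x₂, x₃, x₅, x₆}  = {x₂, x₅} ∪ {x₁, x₃, x₆}
  {x₁, x₂, x₄, x₅, x₆}  = {x₂, x₄, x₅, x₆} ∪ {x₁, x₅, x₆}
Step 3: 15 new —
  {x₃}  = ᶜ of {x₁, x₂, x₄, x₅, x₆}
  {x₄}  = ᶜ of {x₁, x₂, x₃, x₅, x₆}
  {x₆}  = ᶜ of {x₁, x₂, x₃, x₄, x₅}
  {x₁, x₂}  = {x₂} ∪ {x₁}
  {x₁, x₅}  = {x₅} ∪ {x₁}
  {x₂, x₄}  = ᶜ of {x₁, x₃, x₅, x₆}
  {x₃, x₄}  = ᶜ of {x₁, x₂, x₅, x₆}
  {x₁, x₂, x₃}  = {x₂} ∪ {x₁, x₃}
  {x₁, x₂, x₅}  = {x₂, x₅} ∪ {x₁}
  {x₁, x₂, x₆}  = {x₁, x₆} ∪ {x₂}
  {x₁, x₃, x₄}  = ᶜ of {x₂, x₅, x₆}
  {x₁, x₃, x₅}  = {x₁, x₃} ∪ {x₅}
  {x₁, x₂, x₃, x₅}  = {x₂, x₅} ∪ {x₁, x₃}
  {x₁, x₂, x₃, x₆}  = {x₁, x₃, x₆} ∪ {x₂}
  {x₁, x₂, x₄, x₅}  = {x₂, x₄, x₅} ∪ {x₁}
Step 4: 22 new —
  {x₁, x₄}  = {x₄} ∪ {x₁}
  {x₂, x₃}  = {x₂} ∪ {x₃}
  {x₂, x₆}  = {x₂} ∪ {x₆}
  {x₃, x₅}  = {x₃} ∪ {x₅}
  {x₃, x₆}  = ᶜ of {x₁, x₂, x₄, x₅}
  {x₄, x₅}  = ᶜ of {x₁, x₂, x₃, x₆}
  {x₄, x₆}  = ᶜ of {x₁, x₂, x₃, x₅}
  {x₁, x₂, x₄}  = {x₁, x₂} ∪ {x₄}
  {x₁, x₄, x₅}  = {x₄} ∪ {x₁, x₅}
  {x₁, x₄, x₆}  = {x₁, x₆} ∪ {x₄}
  {x₂, x₃, x₅}  = {x₃} ∪ {x₂, x₅}
  {x₂, x₄, x₆}  = ᶜ of {x₁, x₃, x₅}
  {x₃, x₄, x₅}  = ᶜ of {x₁, x₂, x₆}
  {x₃, x₄, x₆}  = ᶜ of {x₁, x₂, x₅}
  {x₃, x₅, x₆}  = {x₃} ∪ {x₅, x₆}
  {x₄, x₅, x₆}  = ᶜ of {x₁, x₂, x₃}
  {x₁, x₂, x₄, x₆}  = {x₁, x₆} ∪ {x₂, x₄}
  {x₁, x₃, x₄, x₅}  = {x₃, x₄} ∪ {x₁, x₃, x₅}
  {x₁, x₄, x₅, x₆}  = {x₁, x₅, x₆} ∪ {x₄}
  {x₂, x₃, x₄, x₆}  = ᶜ of {x₁, x₅}
  {x₂, x₃, x₅, x₆}  = {x₃} ∪ {x₂, x₅, x₆}
  {x₃, x₄, x₅, x₆}  = ᶜ of {x₁, x₂}
Step 5 adds 1:
  {x₂, x₃, x₆}  = ᶜ of {x₁, x₄, x₅}
Step 6: closed — nothing new.

|σ(𝒜)| = 64.  σ(𝒜) = { {}, {x₁}, {x₂}, {x₃}, {x₄}, {x₅}, {x₆}, {x₁, x₂}, {x₁, x₃}, {x₁, x₄}, {x₁, x₅}, {x₁, x₆}, {x₂, x₃}, {x₂, x₄}, {x₂, x₅}, {x₂, x₆}, {x₃, x₄}, {x₃, x₅}, {x₃, x₆}, {x₄, x₅}, {x₄, x₆}, {x₅, x₆}, {x₁, x₂, x₃}, {x₁, x₂, x₄}, {x₁, x₂, x₅}, {x₁, x₂, x₆}, {x₁, x₃, x₄}, {x₁, x₃, x₅}, {x₁, x₃, x₆}, {x₁, x₄, x₅}, {x₁, x₄, x₆}, {x₁, x₅, x₆}, {x₂, x₃, x₄}, {x₂, x₃, x₅}, {x₂, x₃, x₆}, {x₂, x₄, x₅}, {x₂, x₄, x₆}, {x₂, x₅, x₆}, {x₃, x₄, x₅}, {x₃, x₄, x₆}, {x₃, x₅, x₆}, {x₄, x₅, x₆}, {x₁, x₂, x₃, x₄}, {x₁, x₂, x₃, x₅}, {x₁, x₂, x₃, x₆}, {x₁, x₂, x₄, x₅}, {x₁, x₂, x₄, x₆}, {x₁, x₂, x₅, x₆}, {x₁, x₃, x₄, x₅}, {x₁, x₃, x₄, x₆}, {x₁, x₃, x₅, x₆}, {x₁, x₄, x₅, x₆}, {x₂, x₃, x₄, x₅}, {x₂, x₃, x₄, x₆}, {x₂, x₃, x₅, x₆}, {x₂, x₄, x₅, x₆}, {x₃, x₄, x₅, x₆}, {x₁, x₂, x₃, x₄, x₅}, {x₁, x₂, x₃, x₄, x₆}, {x₁, x₂, x₃, x₅, x₆}, {x₁, x₂, x₄, x₅, x₆}, {x₁, x₃, x₄, x₅, x₆}, {x₂, x₃, x₄, x₅, x₆}, Ω }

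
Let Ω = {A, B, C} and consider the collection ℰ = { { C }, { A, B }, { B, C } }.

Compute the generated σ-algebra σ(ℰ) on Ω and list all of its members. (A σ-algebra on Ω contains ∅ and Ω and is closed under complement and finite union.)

σ(ℰ) = { {  }, { A }, { B }, { C }, { A, B }, { A, C }, { B, C }, Ω }

Working:
Take S₀ = ℰ ∪ {∅, Ω} = { {  }, { C }, { A, B }, { B, C }, Ω }.
Iteration 1: +1 →
  { A }  = Ω∖{ B, C }
  (now 6)
Iteration 2 adds 1:
  { A, C }  = { C } ∪ { A }
  (now 7)
Iteration 3 (1 new):
  { B }  = Ω∖{ A, C }
  (now 8)
Iteration 4: already closed under ᶜ and ∪.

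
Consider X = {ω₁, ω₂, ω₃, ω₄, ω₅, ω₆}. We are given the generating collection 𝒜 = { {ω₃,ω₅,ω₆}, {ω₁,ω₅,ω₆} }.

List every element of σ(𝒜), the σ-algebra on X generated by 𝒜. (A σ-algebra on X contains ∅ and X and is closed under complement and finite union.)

Initial family (4 sets): { {}, {ω₁,ω₅,ω₆}, {ω₃,ω₅,ω₆}, X }.
Round 1 adds 3:
  {ω₁,ω₂,ω₄}  = {ω₃,ω₅,ω₆}ᶜ
  {ω₂,ω₃,ω₄}  = {ω₁,ω₅,ω₆}ᶜ
  {ω₁,ω₃,ω₅,ω₆}  = {ω₁,ω₅,ω₆} ∪ {ω₃,ω₅,ω₆}
  [7 total]
Round 2 (4 new):
  {ω₂,ω₄}  = {ω₁,ω₃,ω₅,ω₆}ᶜ
  {ω₁,ω₂,ω₃,ω₄}  = {ω₂,ω₃,ω₄} ∪ {ω₁,ω₂,ω₄}
  {ω₁,ω₂,ω₄,ω₅,ω₆}  = {ω₁,ω₅,ω₆} ∪ {ω₁,ω₂,ω₄}
  {ω₂,ω₃,ω₄,ω₅,ω₆}  = {ω₂,ω₃,ω₄} ∪ {ω₃,ω₅,ω₆}
  [11 total]
Round 3: +3 →
  {ω₁}  = {ω₂,ω₃,ω₄,ω₅,ω₆}ᶜ
  {ω₃}  = {ω₁,ω₂,ω₄,ω₅,ω₆}ᶜ
  {ω₅,ω₆}  = {ω₁,ω₂,ω₃,ω₄}ᶜ
  [14 total]
Round 4 adds 2:
  {ω₁,ω₃}  = {ω₃} ∪ {ω₁}
  {ω₂,ω₄,ω₅,ω₆}  = {ω₅,ω₆} ∪ {ω₂,ω₄}
  [16 total]
Round 5 adds nothing — fixpoint reached.

σ(𝒜) = { {}, {ω₁}, {ω₃}, {ω₁,ω₃}, {ω₂,ω₄}, {ω₅,ω₆}, {ω₁,ω₂,ω₄}, {ω₁,ω₅,ω₆}, {ω₂,ω₃,ω₄}, {ω₃,ω₅,ω₆}, {ω₁,ω₂,ω₃,ω₄}, {ω₁,ω₃,ω₅,ω₆}, {ω₂,ω₄,ω₅,ω₆}, {ω₁,ω₂,ω₄,ω₅,ω₆}, {ω₂,ω₃,ω₄,ω₅,ω₆}, X }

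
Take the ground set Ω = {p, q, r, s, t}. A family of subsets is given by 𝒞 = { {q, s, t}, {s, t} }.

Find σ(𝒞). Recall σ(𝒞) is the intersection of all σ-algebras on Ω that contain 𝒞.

σ(𝒞) = { {}, {q}, {p, r}, {s, t}, {p, q, r}, {q, s, t}, {p, r, s, t}, Ω }

Check:
Seed the family with 𝒞 together with ∅ and Ω: { {}, {s, t}, {q, s, t}, Ω }.
Pass 1 adds 2:
  {p, r}  = ᶜ of {q, s, t}
  {p, q, r}  = ᶜ of {s, t}
Pass 2 adds 1:
  {p, r, s, t}  = {s, t} ∪ {p, r}
Pass 3. New:
  {q}  = ᶜ of {p, r, s, t}
After Pass 4 the family is unchanged; done.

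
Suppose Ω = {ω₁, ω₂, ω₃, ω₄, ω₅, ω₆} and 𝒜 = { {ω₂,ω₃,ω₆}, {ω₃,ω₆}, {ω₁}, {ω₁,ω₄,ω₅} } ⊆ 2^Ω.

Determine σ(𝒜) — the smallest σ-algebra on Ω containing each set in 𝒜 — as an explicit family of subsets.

Answer: σ(𝒜) = { {}, {ω₁}, {ω₂}, {ω₁,ω₂}, {ω₃,ω₆}, {ω₄,ω₅}, {ω₁,ω₃,ω₆}, {ω₁,ω₄,ω₅}, {ω₂,ω₃,ω₆}, {ω₂,ω₄,ω₅}, {ω₁,ω₂,ω₃,ω₆}, {ω₁,ω₂,ω₄,ω₅}, {ω₃,ω₄,ω₅,ω₆}, {ω₁,ω₃,ω₄,ω₅,ω₆}, {ω₂,ω₃,ω₄,ω₅,ω₆}, Ω }

Working:
Take S₀ = 𝒜 ∪ {∅, Ω} = { {}, {ω₁}, {ω₃,ω₆}, {ω₁,ω₄,ω₅}, {ω₂,ω₃,ω₆}, Ω }.
Iteration 1 (5 new):
  {ω₁,ω₃,ω₆}  = {ω₃,ω₆} ∪ {ω₁}
  {ω₁,ω₂,ω₃,ω₆}  = {ω₂,ω₃,ω₆} ∪ {ω₁}
  {ω₁,ω₂,ω₄,ω₅}  = {ω₃,ω₆}ᶜ
  {ω₁,ω₃,ω₄,ω₅,ω₆}  = {ω₁,ω₄,ω₅} ∪ {ω₃,ω₆}
  {ω₂,ω₃,ω₄,ω₅,ω₆}  = {ω₁}ᶜ
  (now 11)
Iteration 2. New:
  {ω₂}  = {ω₁,ω₃,ω₄,ω₅,ω₆}ᶜ
  {ω₄,ω₅}  = {ω₁,ω₂,ω₃,ω₆}ᶜ
  {ω₂,ω₄,ω₅}  = {ω₁,ω₃,ω₆}ᶜ
  (now 14)
Iteration 3 (2 new):
  {ω₁,ω₂}  = {ω₂} ∪ {ω₁}
  {ω₃,ω₄,ω₅,ω₆}  = {ω₄,ω₅} ∪ {ω₃,ω₆}
  (now 16)
Iteration 4 adds nothing — fixpoint reached.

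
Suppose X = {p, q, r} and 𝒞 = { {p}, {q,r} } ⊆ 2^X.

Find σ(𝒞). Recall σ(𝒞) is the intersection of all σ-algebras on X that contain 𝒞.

|σ(𝒞)| = 4.  σ(𝒞) = { ∅, {p}, {q,r}, X }

Trace:
Seed the family with 𝒞 together with ∅ and X: { ∅, {p}, {q,r}, X }.
Pass 1: stable.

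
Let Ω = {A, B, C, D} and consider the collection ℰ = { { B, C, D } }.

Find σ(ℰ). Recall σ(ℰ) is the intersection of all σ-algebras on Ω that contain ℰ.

Initial family (3 sets): { ∅, { B, C, D }, Ω }.
Round 1: +1 →
  { A }  = complement { B, C, D }
  (now 4)
Round 2: closed — nothing new.

|σ(ℰ)| = 4.  σ(ℰ) = { ∅, { A }, { B, C, D }, Ω }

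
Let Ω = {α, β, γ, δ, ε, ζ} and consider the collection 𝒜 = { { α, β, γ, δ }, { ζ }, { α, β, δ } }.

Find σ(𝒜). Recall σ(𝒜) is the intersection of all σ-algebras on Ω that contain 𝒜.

Start: 𝒜 ∪ {∅, Ω} = { {  }, { ζ }, { α, β, δ }, { α, β, γ, δ }, Ω }.
Round 1 (5 new):
  { ε, ζ }  = { α, β, γ, δ }ᶜ
  { γ, ε, ζ }  = { α, β, δ }ᶜ
  { α, β, δ, ζ }  = { α, β, δ } ∪ { ζ }
  { α, β, γ, δ, ε }  = { ζ }ᶜ
  { α, β, γ, δ, ζ }  = { α, β, γ, δ } ∪ { ζ }
  — 10 sets.
Round 2. New:
  { ε }  = { α, β, γ, δ, ζ }ᶜ
  { γ, ε }  = { α, β, δ, ζ }ᶜ
  { α, β, δ, ε, ζ }  = { α, β, δ, ζ } ∪ { ε, ζ }
  — 13 sets.
Round 3 adds 2:
  { γ }  = { α, β, δ, ε, ζ }ᶜ
  { α, β, δ, ε }  = { α, β, δ } ∪ { ε }
  — 15 sets.
Round 4 adds 1:
  { γ, ζ }  = { α, β, δ, ε }ᶜ
  — 16 sets.
Round 5: stable.

Hence σ(𝒜) has 16 members: { {  }, { γ }, { ε }, { ζ }, { γ, ε }, { γ, ζ }, { ε, ζ }, { α, β, δ }, { γ, ε, ζ }, { α, β, γ, δ }, { α, β, δ, ε }, { α, β, δ, ζ }, { α, β, γ, δ, ε }, { α, β, γ, δ, ζ }, { α, β, δ, ε, ζ }, Ω }.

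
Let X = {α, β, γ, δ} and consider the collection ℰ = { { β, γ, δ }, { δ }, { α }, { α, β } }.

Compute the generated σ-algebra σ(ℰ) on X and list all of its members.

Seed the family with ℰ together with ∅ and X: { {  }, { α }, { δ }, { α, β }, { β, γ, δ }, X }.
Round 1 adds 4:
  { α, δ }  = { δ } ∪ { α }
  { γ, δ }  = ᶜ of { α, β }
  { α, β, γ }  = ᶜ of { δ }
  { α, β, δ }  = { α, β } ∪ { δ }
  (now 10)
Round 2 (3 new):
  { γ }  = ᶜ of { α, β, δ }
  { β, γ }  = ᶜ of { α, δ }
  { α, γ, δ }  = { γ, δ } ∪ { α, δ }
  (now 13)
Round 3 adds 2:
  { β }  = ᶜ of { α, γ, δ }
  { α, γ }  = { γ } ∪ { α }
  (now 15)
Round 4 (1 new):
  { β, δ }  = ᶜ of { α, γ }
  (now 16)
Round 5 adds nothing — fixpoint reached.

Hence σ(ℰ) has 16 members: { {  }, { α }, { β }, { γ }, { δ }, { α, β }, { α, γ }, { α, δ }, { β, γ }, { β, δ }, { γ, δ }, { α, β, γ }, { α, β, δ }, { α, γ, δ }, { β, γ, δ }, X }.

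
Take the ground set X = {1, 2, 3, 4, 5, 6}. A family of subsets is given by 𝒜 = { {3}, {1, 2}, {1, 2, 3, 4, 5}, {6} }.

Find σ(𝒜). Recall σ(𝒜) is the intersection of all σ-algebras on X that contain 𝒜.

σ(𝒜) (16 sets): { {}, {3}, {6}, {1, 2}, {3, 6}, {4, 5}, {1, 2, 3}, {1, 2, 6}, {3, 4, 5}, {4, 5, 6}, {1, 2, 3, 6}, {1, 2, 4, 5}, {3, 4, 5, 6}, {1, 2, 3, 4, 5}, {1, 2, 4, 5, 6}, X }

Derivation:
Take S₀ = 𝒜 ∪ {∅, X} = { {}, {3}, {6}, {1, 2}, {1, 2, 3, 4, 5}, X }.
Round 1 adds 5:
  {3, 6}  = {3} ∪ {6}
  {1, 2, 3}  = {3} ∪ {1, 2}
  {1, 2, 6}  = {1, 2} ∪ {6}
  {3, 4, 5, 6}  = complement {1, 2}
  {1, 2, 4, 5, 6}  = complement {3}
  [11 total]
Round 2: 4 new —
  {3, 4, 5}  = complement {1, 2, 6}
  {4, 5, 6}  = complement {1, 2, 3}
  {1, 2, 3, 6}  = {1, 2, 3} ∪ {6}
  {1, 2, 4, 5}  = complement {3, 6}
  [15 total]
Round 3 adds 1:
  {4, 5}  = complement {1, 2, 3, 6}
  [16 total]
Round 4: already closed under ᶜ and ∪.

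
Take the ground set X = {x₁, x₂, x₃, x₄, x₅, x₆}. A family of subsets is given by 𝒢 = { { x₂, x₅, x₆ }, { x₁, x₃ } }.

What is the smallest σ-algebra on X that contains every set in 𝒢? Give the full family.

Initial family (4 sets): { {  }, { x₁, x₃ }, { x₂, x₅, x₆ }, X }.
Pass 1 (3 new):
  { x₁, x₃, x₄ }  = ᶜ of { x₂, x₅, x₆ }
  { x₂, x₄, x₅, x₆ }  = ᶜ of { x₁, x₃ }
  { x₁, x₂, x₃, x₅, x₆ }  = { x₁, x₃ } ∪ { x₂, x₅, x₆ }
  [7 total]
Pass 2: 1 new —
  { x₄ }  = ᶜ of { x₁, x₂, x₃, x₅, x₆ }
  [8 total]
Pass 3 adds nothing — fixpoint reached.

Hence σ(𝒢) has 8 members: { {  }, { x₄ }, { x₁, x₃ }, { x₁, x₃, x₄ }, { x₂, x₅, x₆ }, { x₂, x₄, x₅, x₆ }, { x₁, x₂, x₃, x₅, x₆ }, X }.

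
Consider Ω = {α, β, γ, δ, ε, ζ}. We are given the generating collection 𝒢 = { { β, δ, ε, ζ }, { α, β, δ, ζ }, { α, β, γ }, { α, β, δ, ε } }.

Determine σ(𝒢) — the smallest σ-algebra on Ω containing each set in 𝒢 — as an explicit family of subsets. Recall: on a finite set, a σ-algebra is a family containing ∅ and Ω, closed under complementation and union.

|σ(𝒢)| = 64.  σ(𝒢) = { {  }, { α }, { β }, { γ }, { δ }, { ε }, { ζ }, { α, β }, { α, γ }, { α, δ }, { α, ε }, { α, ζ }, { β, γ }, { β, δ }, { β, ε }, { β, ζ }, { γ, δ }, { γ, ε }, { γ, ζ }, { δ, ε }, { δ, ζ }, { ε, ζ }, { α, β, γ }, { α, β, δ }, { α, β, ε }, { α, β, ζ }, { α, γ, δ }, { α, γ, ε }, { α, γ, ζ }, { α, δ, ε }, { α, δ, ζ }, { α, ε, ζ }, { β, γ, δ }, { β, γ, ε }, { β, γ, ζ }, { β, δ, ε }, { β, δ, ζ }, { β, ε, ζ }, { γ, δ, ε }, { γ, δ, ζ }, { γ, ε, ζ }, { δ, ε, ζ }, { α, β, γ, δ }, { α, β, γ, ε }, { α, β, γ, ζ }, { α, β, δ, ε }, { α, β, δ, ζ }, { α, β, ε, ζ }, { α, γ, δ, ε }, { α, γ, δ, ζ }, { α, γ, ε, ζ }, { α, δ, ε, ζ }, { β, γ, δ, ε }, { β, γ, δ, ζ }, { β, γ, ε, ζ }, { β, δ, ε, ζ }, { γ, δ, ε, ζ }, { α, β, γ, δ, ε }, { α, β, γ, δ, ζ }, { α, β, γ, ε, ζ }, { α, β, δ, ε, ζ }, { α, γ, δ, ε, ζ }, { β, γ, δ, ε, ζ }, Ω }

Trace:
Begin from { {  }, { α, β, γ }, { α, β, δ, ε }, { α, β, δ, ζ }, { β, δ, ε, ζ }, Ω } (that is, 𝒢 plus ∅ and Ω).
Round 1. New:
  { α, γ }  = ᶜ of { β, δ, ε, ζ }
  { γ, ε }  = ᶜ of { α, β, δ, ζ }
  { γ, ζ }  = ᶜ of { α, β, δ, ε }
  { δ, ε, ζ }  = ᶜ of { α, β, γ }
  { α, β, γ, δ, ε }  = { α, β, γ } ∪ { α, β, δ, ε }
  { α, β, γ, δ, ζ }  = { α, β, γ } ∪ { α, β, δ, ζ }
  { α, β, δ, ε, ζ }  = { β, δ, ε, ζ } ∪ { α, β, δ, ζ }
  (now 13)
Round 2. New:
  { γ }  = ᶜ of { α, β, δ, ε, ζ }
  { ε }  = ᶜ of { α, β, γ, δ, ζ }
  { ζ }  = ᶜ of { α, β, γ, δ, ε }
  { α, γ, ε }  = { α, γ } ∪ { γ, ε }
  { α, γ, ζ }  = { α, γ } ∪ { γ, ζ }
  { γ, ε, ζ }  = { γ, ζ } ∪ { γ, ε }
  { α, β, γ, ε }  = { α, β, γ } ∪ { γ, ε }
  { α, β, γ, ζ }  = { α, β, γ } ∪ { γ, ζ }
  { γ, δ, ε, ζ }  = { γ, ζ } ∪ { δ, ε, ζ }
  { α, γ, δ, ε, ζ }  = { α, γ } ∪ { δ, ε, ζ }
  { β, γ, δ, ε, ζ }  = { β, δ, ε, ζ } ∪ { γ, ζ }
  (now 24)
Round 3: +11 →
  { α }  = ᶜ of { β, γ, δ, ε, ζ }
  { β }  = ᶜ of { α, γ, δ, ε, ζ }
  { α, β }  = ᶜ of { γ, δ, ε, ζ }
  { δ, ε }  = ᶜ of { α, β, γ, ζ }
  { δ, ζ }  = ᶜ of { α, β, γ, ε }
  { ε, ζ }  = { ζ } ∪ { ε }
  { α, β, δ }  = ᶜ of { γ, ε, ζ }
  { β, δ, ε }  = ᶜ of { α, γ, ζ }
  { β, δ, ζ }  = ᶜ of { α, γ, ε }
  { α, γ, ε, ζ }  = { α, γ, ζ } ∪ { α, γ, ε }
  { α, β, γ, ε, ζ }  = { α, γ, ζ } ∪ { α, β, γ, ε }
  (now 35)
Round 4 adds 25:
  { δ }  = ᶜ of { α, β, γ, ε, ζ }
  { α, ε }  = { ε } ∪ { α }
  { α, ζ }  = { ζ } ∪ { α }
  { β, γ }  = { β } ∪ { γ }
  { β, δ }  = ᶜ of { α, γ, ε, ζ }
  { β, ε }  = { β } ∪ { ε }
  { β, ζ }  = { β } ∪ { ζ }
  { α, β, ε }  = { α, β } ∪ { ε }
  { α, β, ζ }  = { α, β } ∪ { ζ }
  { α, δ, ε }  = { δ, ε } ∪ { α }
  { α, δ, ζ }  = { δ, ζ } ∪ { α }
  { α, ε, ζ }  = { ε, ζ } ∪ { α }
  { β, γ, ε }  = { β } ∪ { γ, ε }
  { β, γ, ζ }  = { β } ∪ { γ, ζ }
  { β, ε, ζ }  = { ε, ζ } ∪ { β }
  { γ, δ, ε }  = { δ, ε } ∪ { γ }
  { γ, δ, ζ }  = { γ } ∪ { δ, ζ }
  { α, β, γ, δ }  = ᶜ of { ε, ζ }
  { α, β, ε, ζ }  = { ε, ζ } ∪ { α, β }
  { α, γ, δ, ε }  = { α, γ, ε } ∪ { δ, ε }
  { α, γ, δ, ζ }  = { α, γ, ζ } ∪ { δ, ζ }
  { α, δ, ε, ζ }  = { δ, ε, ζ } ∪ { α }
  { β, γ, δ, ε }  = { γ } ∪ { β, δ, ε }
  { β, γ, δ, ζ }  = { β, δ, ζ } ∪ { γ }
  { β, γ, ε, ζ }  = { β } ∪ { γ, ε, ζ }
  (now 60)
Round 5: +4 →
  { α, δ }  = ᶜ of { β, γ, ε, ζ }
  { γ, δ }  = ᶜ of { α, β, ε, ζ }
  { α, γ, δ }  = ᶜ of { β, ε, ζ }
  { β, γ, δ }  = ᶜ of { α, ε, ζ }
  (now 64)
Round 6: no new sets; the family is a σ-algebra.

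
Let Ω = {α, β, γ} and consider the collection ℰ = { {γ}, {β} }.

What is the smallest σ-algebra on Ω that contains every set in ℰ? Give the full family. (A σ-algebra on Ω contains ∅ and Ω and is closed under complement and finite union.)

Begin from { {}, {β}, {γ}, Ω } (that is, ℰ plus ∅ and Ω).
Iteration 1. New:
  {α,β}  = ᶜ of {γ}
  {α,γ}  = ᶜ of {β}
  {β,γ}  = {γ} ∪ {β}
  (now 7)
Iteration 2: 1 new —
  {α}  = ᶜ of {β,γ}
  (now 8)
Iteration 3: closed — nothing new.

σ(ℰ) = { {}, {α}, {β}, {γ}, {α,β}, {α,γ}, {β,γ}, Ω }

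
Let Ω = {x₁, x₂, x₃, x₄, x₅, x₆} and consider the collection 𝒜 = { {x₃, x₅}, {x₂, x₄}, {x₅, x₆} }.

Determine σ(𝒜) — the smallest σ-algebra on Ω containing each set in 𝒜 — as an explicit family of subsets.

σ(𝒜) = { {}, {x₁}, {x₃}, {x₅}, {x₆}, {x₁, x₃}, {x₁, x₅}, {x₁, x₆}, {x₂, x₄}, {x₃, x₅}, {x₃, x₆}, {x₅, x₆}, {x₁, x₂, x₄}, {x₁, x₃, x₅}, {x₁, x₃, x₆}, {x₁, x₅, x₆}, {x₂, x₃, x₄}, {x₂, x₄, x₅}, {x₂, x₄, x₆}, {x₃, x₅, x₆}, {x₁, x₂, x₃, x₄}, {x₁, x₂, x₄, x₅}, {x₁, x₂, x₄, x₆}, {x₁, x₃, x₅, x₆}, {x₂, x₃, x₄, x₅}, {x₂, x₃, x₄, x₆}, {x₂, x₄, x₅, x₆}, {x₁, x₂, x₃, x₄, x₅}, {x₁, x₂, x₃, x₄, x₆}, {x₁, x₂, x₄, x₅, x₆}, {x₂, x₃, x₄, x₅, x₆}, Ω }

Trace:
Take S₀ = 𝒜 ∪ {∅, Ω} = { {}, {x₂, x₄}, {x₃, x₅}, {x₅, x₆}, Ω }.
Round 1. New:
  {x₃, x₅, x₆}  = {x₅, x₆} ∪ {x₃, x₅}
  {x₁, x₂, x₃, x₄}  = ᶜ of {x₅, x₆}
  {x₁, x₂, x₄, x₆}  = ᶜ of {x₃, x₅}
  {x₁, x₃, x₅, x₆}  = ᶜ of {x₂, x₄}
  {x₂, x₃, x₄, x₅}  = {x₃, x₅} ∪ {x₂, x₄}
  {x₂, x₄, x₅, x₆}  = {x₅, x₆} ∪ {x₂, x₄}
  |family| = 11
Round 2 adds 7:
  {x₁, x₃}  = ᶜ of {x₂, x₄, x₅, x₆}
  {x₁, x₆}  = ᶜ of {x₂, x₃, x₄, x₅}
  {x₁, x₂, x₄}  = ᶜ of {x₃, x₅, x₆}
  {x₁, x₂, x₃, x₄, x₅}  = {x₂, x₃, x₄, x₅} ∪ {x₁, x₂, x₃, x₄}
  {x₁, x₂, x₃, x₄, x₆}  = {x₁, x₂, x₄, x₆} ∪ {x₁, x₂, x₃, x₄}
  {x₁, x₂, x₄, x₅, x₆}  = {x₁, x₂, x₄, x₆} ∪ {x₅, x₆}
  {x₂, x₃, x₄, x₅, x₆}  = {x₅, x₆} ∪ {x₂, x₃, x₄, x₅}
  |family| = 18
Round 3: +7 →
  {x₁}  = ᶜ of {x₂, x₃, x₄, x₅, x₆}
  {x₃}  = ᶜ of {x₁, x₂, x₄, x₅, x₆}
  {x₅}  = ᶜ of {x₁, x₂, x₃, x₄, x₆}
  {x₆}  = ᶜ of {x₁, x₂, x₃, x₄, x₅}
  {x₁, x₃, x₅}  = {x₁, x₃} ∪ {x₃, x₅}
  {x₁, x₃, x₆}  = {x₁, x₃} ∪ {x₁, x₆}
  {x₁, x₅, x₆}  = {x₅, x₆} ∪ {x₁, x₆}
  |family| = 25
Round 4. New:
  {x₁, x₅}  = {x₅} ∪ {x₁}
  {x₃, x₆}  = {x₆} ∪ {x₃}
  {x₂, x₃, x₄}  = ᶜ of {x₁, x₅, x₆}
  {x₂, x₄, x₅}  = ᶜ of {x₁, x₃, x₆}
  {x₂, x₄, x₆}  = ᶜ of {x₁, x₃, x₅}
  {x₁, x₂, x₄, x₅}  = {x₁, x₂, x₄} ∪ {x₅}
  |family| = 31
Round 5: 1 new —
  {x₂, x₃, x₄, x₆}  = ᶜ of {x₁, x₅}
  |family| = 32
Round 6: closed — nothing new.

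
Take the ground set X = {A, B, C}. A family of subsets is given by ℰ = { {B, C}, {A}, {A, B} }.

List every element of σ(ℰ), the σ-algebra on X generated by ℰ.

Seed the family with ℰ together with ∅ and X: { {}, {A}, {A, B}, {B, C}, X }.
Step 1: +1 →
  {C}  = ᶜ of {A, B}
  (now 6)
Step 2 adds 1:
  {A, C}  = {C} ∪ {A}
  (now 7)
Step 3 (1 new):
  {B}  = ᶜ of {A, C}
  (now 8)
Step 4 adds nothing — fixpoint reached.

Therefore σ(ℰ) = { {}, {A}, {B}, {C}, {A, B}, {A, C}, {B, C}, X } (|σ(ℰ)| = 8).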